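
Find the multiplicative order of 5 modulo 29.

14

ord(5) | φ(29) = 29 − 1 = 28 = 2^2 · 7.
Divisors of 28: 1, 2, 4, 7, 14, 28.
Test each divisor d:
5^1 ≡ 5
5^2 ≡ 25
5^4 ≡ 16
5^7 ≡ 28
5^14 ≡ 1
Therefore the multiplicative order of 5 modulo 29 is 14.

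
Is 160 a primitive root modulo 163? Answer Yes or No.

No

φ(163) = 163 − 1 = 162 = 2 · 3^4.
Test 160^(162/q) mod 163 for each prime factor q of 162:
160^81 ≡ 1 (mod 163)  [q = 2: ≡ 1 ✗]
160^54 ≡ 58 (mod 163)  [q = 3: ≢ 1 ✓]
160^81 ≡ 1 shows ord(160) | 81, strictly less than φ(163); not a primitive root.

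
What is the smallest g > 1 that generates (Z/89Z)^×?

φ(89) = 89 − 1 = 88 = 2^3 · 11.
Test candidates g = 2, 3, … against the prime factors q ∈ {2, 11} of φ(89): g is a generator iff g^(88/q) ≢ 1 for every such q.
g = 2: 2^44 ≡ 1 — hits 1, so not a primitive root.
g = 3: 3^44 ≡ 88; 3^8 ≡ 64 — none is 1, so 3 is a primitive root.
The smallest primitive root modulo 89 is 3.

3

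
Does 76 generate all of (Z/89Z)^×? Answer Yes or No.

Yes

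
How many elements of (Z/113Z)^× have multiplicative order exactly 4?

2

φ(113) = 113 − 1 = 112 = 2^4 · 7.
(Z/113Z)^× is cyclic (|G| = 112); a cyclic group of order m has exactly φ(d) elements of each order d | m, and none otherwise.
4 = 2^2 divides 112, and φ(4) = 2.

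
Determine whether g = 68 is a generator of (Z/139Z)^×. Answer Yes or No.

Yes

φ(139) = 139 − 1 = 138 = 2 · 3 · 23.
It suffices to check that the order of 68 is not a proper divisor of 138: compute 68^(138/q) for q ∈ {2, 3, 23}.
68^69 ≡ 138 (mod 139)  [q = 2: ≢ 1 ✓]
68^46 ≡ 96 (mod 139)  [q = 3: ≢ 1 ✓]
68^6 ≡ 57 (mod 139)  [q = 23: ≢ 1 ✓]
Every test exponent gives a nontrivial residue, hence 68 generates the full group.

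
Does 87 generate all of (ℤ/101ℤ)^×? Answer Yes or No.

No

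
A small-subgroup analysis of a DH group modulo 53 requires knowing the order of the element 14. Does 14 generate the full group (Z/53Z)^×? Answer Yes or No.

Yes

φ(53) = 53 − 1 = 52 = 2^2 · 13.
It suffices to check that the order of 14 is not a proper divisor of 52: compute 14^(52/q) for q ∈ {2, 13}.
14^26 ≡ 52 (mod 53)  [q = 2: ≢ 1 ✓]
14^4 ≡ 44 (mod 53)  [q = 13: ≢ 1 ✓]
All checks pass, so 14 has order 52 and is a primitive root modulo 53.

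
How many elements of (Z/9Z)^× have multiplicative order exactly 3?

φ(9) = φ(3^2) = 3·(3−1) = 6 = 2 · 3.
Since (Z/9Z)^× is cyclic of order 6, the number of elements of order d is φ(d) when d | 6 and 0 otherwise.
3 | 6, and φ(3) = 3 − 1 = 2.

2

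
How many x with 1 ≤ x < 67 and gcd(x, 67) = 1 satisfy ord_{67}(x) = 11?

10

φ(67) = 67 − 1 = 66 = 2 · 3 · 11.
Since (Z/67Z)^× is cyclic of order 66, the number of elements of order d is φ(d) when d | 66 and 0 otherwise.
11 | 66, and φ(11) = 11 − 1 = 10.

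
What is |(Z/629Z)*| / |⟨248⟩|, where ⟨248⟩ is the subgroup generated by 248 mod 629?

12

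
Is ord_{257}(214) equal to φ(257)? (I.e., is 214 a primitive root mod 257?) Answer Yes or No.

Yes

φ(257) = 257 − 1 = 256 = 2^8.
214 is a primitive root mod 257 iff 214^(φ(257)/q) ≢ 1 for every prime q | φ(257), i.e. q ∈ {2}.
214^128 ≡ 256 (mod 257)  [q = 2: ≢ 1 ✓]
All checks pass, so 214 has order 256 and is a primitive root modulo 257.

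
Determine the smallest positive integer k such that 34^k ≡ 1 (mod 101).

Since 34 ∈ (Z/101Z)^×, its order divides φ(101) = 101 − 1 = 100 = 2^2 · 5^2.
Divisors of 100: 1, 2, 4, 5, 10, 20, 25, 50, 100.
Evaluate successive powers at the divisors of 100:
34^1 ≡ 34 (mod 101)
34^2 ≡ 45 (mod 101)
34^4 ≡ 5 (mod 101)
34^5 ≡ 69 (mod 101)
34^10 ≡ 14 (mod 101)
34^20 ≡ 95 (mod 101)
34^25 ≡ 91 (mod 101)
34^50 ≡ 100 (mod 101)
34^100 ≡ 1 (mod 101) ✓
So ord_101(34) = 100.

100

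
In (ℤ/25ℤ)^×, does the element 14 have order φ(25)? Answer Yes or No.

φ(25) = φ(5^2) = 5·(5−1) = 20 = 2^2 · 5.
14 is a primitive root mod 25 iff 14^(φ(25)/q) ≢ 1 for every prime q | φ(25), i.e. q ∈ {2, 5}.
14^10 ≡ 1 (mod 25)  [q = 2: ≡ 1 ✗]
14^4 ≡ 16 (mod 25)  [q = 5: ≢ 1 ✓]
Since 14^10 ≡ 1, the order of 14 divides 10 < 20, so 14 is not a primitive root.

No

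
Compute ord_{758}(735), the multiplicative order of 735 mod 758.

126

Since 735 ∈ (Z/758Z)^×, its order divides φ(758) = φ(2)·φ(379) = 1·378 = 378 = 2 · 3^3 · 7.
Divisors of 378: 1, 2, 3, 6, 7, 9, 14, 18, 21, 27, 42, 54, 63, 126, 189, 378.
Compute 735^d (mod 758) for the divisors d until we hit 1:
735^1 ≡ 735
735^2 ≡ 529
735^3 ≡ 719
735^6 ≡ 5
735^7 ≡ 643
735^9 ≡ 563
735^14 ≡ 339
735^18 ≡ 125
735^21 ≡ 431
735^27 ≡ 639
735^42 ≡ 51
735^54 ≡ 517
735^63 ≡ 757
735^126 ≡ 1
Hence ord(735) = 126.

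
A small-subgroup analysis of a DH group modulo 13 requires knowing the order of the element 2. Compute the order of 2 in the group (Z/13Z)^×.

12

The order of 2 must divide φ(13) = 13 − 1 = 12 = 2^2 · 3.
Divisors of 12: 1, 2, 3, 4, 6, 12.
Test each divisor d:
2^1 ≡ 2 (mod 13)
2^2 ≡ 4 (mod 13)
2^3 ≡ 8 (mod 13)
2^4 ≡ 3 (mod 13)
2^6 ≡ 12 (mod 13)
2^12 ≡ 1 (mod 13) ✓
The smallest such exponent is 12, so the order of 2 is 12.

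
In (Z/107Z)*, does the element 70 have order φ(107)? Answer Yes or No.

Yes

φ(107) = 107 − 1 = 106 = 2 · 53.
70 is a primitive root mod 107 iff 70^(φ(107)/q) ≢ 1 for every prime q | φ(107), i.e. q ∈ {2, 53}.
70^53 ≡ 106 (mod 107)  [q = 2: ≢ 1 ✓]
70^2 ≡ 85 (mod 107)  [q = 53: ≢ 1 ✓]
Every test exponent gives a nontrivial residue, hence 70 generates the full group.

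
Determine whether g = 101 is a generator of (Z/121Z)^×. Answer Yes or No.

Yes

φ(121) = φ(11^2) = 11·(11−1) = 110 = 2 · 5 · 11.
It suffices to check that the order of 101 is not a proper divisor of 110: compute 101^(110/q) for q ∈ {2, 5, 11}.
101^55 ≡ 120 (mod 121)  [q = 2: ≢ 1 ✓]
101^22 ≡ 81 (mod 121)  [q = 5: ≢ 1 ✓]
101^10 ≡ 67 (mod 121)  [q = 11: ≢ 1 ✓]
None equal 1, so ord_121(101) = 110: 101 is a primitive root.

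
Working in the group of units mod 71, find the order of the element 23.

Since 23 ∈ (Z/71Z)^×, its order divides φ(71) = 71 − 1 = 70 = 2 · 5 · 7.
Divisors of 70: 1, 2, 5, 7, 10, 14, 35, 70.
Compute 23^d (mod 71) for the divisors d until we hit 1:
23^1 ≡ 23
23^2 ≡ 32
23^5 ≡ 51
23^7 ≡ 70
23^10 ≡ 45
23^14 ≡ 1
Hence ord(23) = 14.

14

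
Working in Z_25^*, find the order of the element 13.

20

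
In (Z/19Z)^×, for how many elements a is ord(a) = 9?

φ(19) = 19 − 1 = 18 = 2 · 3^2.
Since (Z/19Z)^× is cyclic of order 18, the number of elements of order d is φ(d) when d | 18 and 0 otherwise.
9 = 3^2 divides 18, and φ(9) = 6.

6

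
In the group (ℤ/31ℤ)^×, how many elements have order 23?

φ(31) = 31 − 1 = 30 = 2 · 3 · 5.
(Z/31Z)^× is cyclic (|G| = 30); a cyclic group of order m has exactly φ(d) elements of each order d | m, and none otherwise.
Here 30 is not a multiple of 23, so there are no elements of order 23.

0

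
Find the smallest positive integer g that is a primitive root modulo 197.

2

φ(197) = 197 − 1 = 196 = 2^2 · 7^2.
Test candidates g = 2, 3, … against the prime factors q ∈ {2, 7} of φ(197): g is a generator iff g^(196/q) ≢ 1 for every such q.
g = 2: 2^98 ≡ 196; 2^28 ≡ 104 — none is 1, so 2 is a primitive root.
So 2 is the smallest generator of (Z/197Z)^×.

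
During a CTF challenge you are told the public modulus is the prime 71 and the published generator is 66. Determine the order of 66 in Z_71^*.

10

The order of 66 must divide φ(71) = 71 − 1 = 70 = 2 · 5 · 7.
Divisors of 70: 1, 2, 5, 7, 10, 14, 35, 70.
Compute 66^d (mod 71) for the divisors d until we hit 1:
66^1 ≡ 66 (mod 71)
66^2 ≡ 25 (mod 71)
66^5 ≡ 70 (mod 71)
66^7 ≡ 46 (mod 71)
66^10 ≡ 1 (mod 71) ✓
So ord_71(66) = 10.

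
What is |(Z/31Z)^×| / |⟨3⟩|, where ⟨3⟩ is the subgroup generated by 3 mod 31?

ord(3) | φ(31) = 31 − 1 = 30 = 2 · 3 · 5.
Divisors of 30: 1, 2, 3, 5, 6, 10, 15, 30.
Compute 3^d (mod 31) for the divisors d until we hit 1:
3^1 ≡ 3
3^2 ≡ 9
3^3 ≡ 27
3^5 ≡ 26
3^6 ≡ 16
3^10 ≡ 25
3^15 ≡ 30
3^30 ≡ 1
Thus |⟨3⟩| = ord(3) = 30.
The index is φ(31) / ord(3) = 30 / 30 = 1.

1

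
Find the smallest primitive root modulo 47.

5

φ(47) = 47 − 1 = 46 = 2 · 23.
Test candidates g = 2, 3, … against the prime factors q ∈ {2, 23} of φ(47): g is a generator iff g^(46/q) ≢ 1 for every such q.
g = 2: 2^23 ≡ 1 — hits 1, so not a primitive root.
g = 3: 3^23 ≡ 1 — hits 1, so not a primitive root.
g = 4: 4^23 ≡ 1 — hits 1, so not a primitive root.
g = 5: 5^23 ≡ 46; 5^2 ≡ 25 — none is 1, so 5 is a primitive root.
The smallest primitive root modulo 47 is 5.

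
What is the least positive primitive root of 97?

5

φ(97) = 97 − 1 = 96 = 2^5 · 3.
g is a primitive root iff g^(96/q) ≢ 1 (mod 97) for each prime q ∈ {2, 3}.
g = 2: 2^48 ≡ 1 — hits 1, so not a primitive root.
g = 3: 3^48 ≡ 1 — hits 1, so not a primitive root.
g = 4: 4^48 ≡ 1 — hits 1, so not a primitive root.
g = 5: 5^48 ≡ 96; 5^32 ≡ 35 — none is 1, so 5 is a primitive root.
The smallest primitive root modulo 97 is 5.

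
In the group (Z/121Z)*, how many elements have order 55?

φ(121) = φ(11^2) = 11·(11−1) = 110 = 2 · 5 · 11.
Since (Z/121Z)^× is cyclic of order 110, the number of elements of order d is φ(d) when d | 110 and 0 otherwise.
55 = 5 · 11 divides 110, and φ(55) = 40.

40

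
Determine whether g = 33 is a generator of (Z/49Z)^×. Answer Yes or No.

φ(49) = φ(7^2) = 7·(7−1) = 42 = 2 · 3 · 7.
Test 33^(42/q) mod 49 for each prime factor q of 42:
33^21 ≡ 48 (mod 49)  [q = 2: ≢ 1 ✓]
33^14 ≡ 18 (mod 49)  [q = 3: ≢ 1 ✓]
33^6 ≡ 8 (mod 49)  [q = 7: ≢ 1 ✓]
None equal 1, so ord_49(33) = 42: 33 is a primitive root.

Yes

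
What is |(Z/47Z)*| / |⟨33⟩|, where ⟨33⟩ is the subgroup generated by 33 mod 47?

1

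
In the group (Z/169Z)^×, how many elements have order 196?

0

φ(169) = φ(13^2) = 13·(13−1) = 156 = 2^2 · 3 · 13.
Since (Z/169Z)^× is cyclic of order 156, the number of elements of order d is φ(d) when d | 156 and 0 otherwise.
Since 196 ∤ 156, the count is 0.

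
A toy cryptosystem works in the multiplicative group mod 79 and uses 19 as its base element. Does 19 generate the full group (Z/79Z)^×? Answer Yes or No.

φ(79) = 79 − 1 = 78 = 2 · 3 · 13.
19 is a primitive root mod 79 iff 19^(φ(79)/q) ≢ 1 for every prime q | φ(79), i.e. q ∈ {2, 3, 13}.
19^39 ≡ 1 (mod 79)  [q = 2: ≡ 1 ✗]
19^26 ≡ 55 (mod 79)  [q = 3: ≢ 1 ✓]
19^6 ≡ 38 (mod 79)  [q = 13: ≢ 1 ✓]
19^39 ≡ 1 shows ord(19) | 39, strictly less than φ(79); not a primitive root.

No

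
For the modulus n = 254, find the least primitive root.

3

φ(254) = φ(2)·φ(127) = 1·126 = 126 = 2 · 3^2 · 7.
g is a primitive root iff g^(126/q) ≢ 1 (mod 254) for each prime q ∈ {2, 3, 7}.
g = 2: gcd(2, 254) = 2 > 1, not a unit — skip.
g = 3: 3^63 ≡ 253; 3^42 ≡ 107; 3^18 ≡ 131 — none is 1, so 3 is a primitive root.
The smallest primitive root modulo 254 is 3.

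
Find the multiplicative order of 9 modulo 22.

By Lagrange's theorem, ord_22(9) divides φ(22) = φ(2)·φ(11) = 1·10 = 10 = 2 · 5.
Divisors of 10: 1, 2, 5, 10.
Check 9^d mod 22 for each divisor in increasing order:
9^1 ≡ 9 (mod 22)
9^2 ≡ 15 (mod 22)
9^5 ≡ 1 (mod 22) ✓
Therefore the multiplicative order of 9 modulo 22 is 5.

5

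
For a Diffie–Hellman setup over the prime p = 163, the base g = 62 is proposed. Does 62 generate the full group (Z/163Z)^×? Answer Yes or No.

φ(163) = 163 − 1 = 162 = 2 · 3^4.
It suffices to check that the order of 62 is not a proper divisor of 162: compute 62^(162/q) for q ∈ {2, 3}.
62^81 ≡ 1 (mod 163)  [q = 2: ≡ 1 ✗]
62^54 ≡ 104 (mod 163)  [q = 3: ≢ 1 ✓]
62^81 ≡ 1 shows ord(62) | 81, strictly less than φ(163); not a primitive root.

No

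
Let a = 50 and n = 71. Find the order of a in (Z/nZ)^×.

Since 50 ∈ (Z/71Z)^×, its order divides φ(71) = 71 − 1 = 70 = 2 · 5 · 7.
Divisors of 70: 1, 2, 5, 7, 10, 14, 35, 70.
Evaluate successive powers at the divisors of 70:
50^1 ≡ 50 (mod 71)
50^2 ≡ 15 (mod 71)
50^5 ≡ 32 (mod 71)
50^7 ≡ 54 (mod 71)
50^10 ≡ 30 (mod 71)
50^14 ≡ 5 (mod 71)
50^35 ≡ 1 (mod 71) ✓
So ord_71(50) = 35.

35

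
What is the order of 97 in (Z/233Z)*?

8

ord(97) | φ(233) = 233 − 1 = 232 = 2^3 · 29.
Divisors of 232: 1, 2, 4, 8, 29, 58, 116, 232.
Evaluate successive powers at the divisors of 232:
97^1 ≡ 97 (mod 233)
97^2 ≡ 89 (mod 233)
97^4 ≡ 232 (mod 233)
97^8 ≡ 1 (mod 233) ✓
So ord_233(97) = 8.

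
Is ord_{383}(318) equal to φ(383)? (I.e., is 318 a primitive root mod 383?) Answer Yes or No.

Yes

φ(383) = 383 − 1 = 382 = 2 · 191.
Test 318^(382/q) mod 383 for each prime factor q of 382:
318^191 ≡ 382 (mod 383)  [q = 2: ≢ 1 ✓]
318^2 ≡ 12 (mod 383)  [q = 191: ≢ 1 ✓]
Every test exponent gives a nontrivial residue, hence 318 generates the full group.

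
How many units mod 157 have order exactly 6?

2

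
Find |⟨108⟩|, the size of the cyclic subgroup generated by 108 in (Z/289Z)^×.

By Lagrange's theorem, ord_289(108) divides φ(289) = φ(17^2) = 17·(17−1) = 272 = 2^4 · 17.
Divisors of 272: 1, 2, 4, 8, 16, 17, 34, 68, 136, 272.
Check 108^d mod 289 for each divisor in increasing order:
108^1 ≡ 108 (mod 289)
108^2 ≡ 104 (mod 289)
108^4 ≡ 123 (mod 289)
108^8 ≡ 101 (mod 289)
108^16 ≡ 86 (mod 289)
108^17 ≡ 40 (mod 289)
108^34 ≡ 155 (mod 289)
108^68 ≡ 38 (mod 289)
108^136 ≡ 288 (mod 289)
108^272 ≡ 1 (mod 289) ✓
So ord_289(108) = 272.

272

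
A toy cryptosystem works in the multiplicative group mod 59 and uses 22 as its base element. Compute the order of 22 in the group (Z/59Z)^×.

ord(22) | φ(59) = 59 − 1 = 58 = 2 · 29.
Divisors of 58: 1, 2, 29, 58.
Check 22^d mod 59 for each divisor in increasing order:
22^1 ≡ 22
22^2 ≡ 12
22^29 ≡ 1
The smallest such exponent is 29, so the order of 22 is 29.

29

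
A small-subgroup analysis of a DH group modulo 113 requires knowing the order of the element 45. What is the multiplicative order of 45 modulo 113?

112

The order of 45 must divide φ(113) = 113 − 1 = 112 = 2^4 · 7.
Divisors of 112: 1, 2, 4, 7, 8, 14, 16, 28, 56, 112.
Evaluate successive powers at the divisors of 112:
45^1 ≡ 45 (mod 113)
45^2 ≡ 104 (mod 113)
45^4 ≡ 81 (mod 113)
45^7 ≡ 78 (mod 113)
45^8 ≡ 7 (mod 113)
45^14 ≡ 95 (mod 113)
45^16 ≡ 49 (mod 113)
45^28 ≡ 98 (mod 113)
45^56 ≡ 112 (mod 113)
45^112 ≡ 1 (mod 113) ✓
Therefore the multiplicative order of 45 modulo 113 is 112.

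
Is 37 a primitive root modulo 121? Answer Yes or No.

No

φ(121) = φ(11^2) = 11·(11−1) = 110 = 2 · 5 · 11.
An element g generates (Z/121Z)^× iff g^(110/q) ≢ 1 (mod 121) for each prime q ∈ {2, 5, 11}.
37^55 ≡ 1 (mod 121)  [q = 2: ≡ 1 ✗]
37^22 ≡ 27 (mod 121)  [q = 5: ≢ 1 ✓]
37^10 ≡ 12 (mod 121)  [q = 11: ≢ 1 ✓]
Since 37^55 ≡ 1, the order of 37 divides 55 < 110, so 37 is not a primitive root.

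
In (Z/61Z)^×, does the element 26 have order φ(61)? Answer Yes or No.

Yes

φ(61) = 61 − 1 = 60 = 2^2 · 3 · 5.
Test 26^(60/q) mod 61 for each prime factor q of 60:
26^30 ≡ 60 (mod 61)  [q = 2: ≢ 1 ✓]
26^20 ≡ 13 (mod 61)  [q = 3: ≢ 1 ✓]
26^12 ≡ 9 (mod 61)  [q = 5: ≢ 1 ✓]
None equal 1, so ord_61(26) = 60: 26 is a primitive root.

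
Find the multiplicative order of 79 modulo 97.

16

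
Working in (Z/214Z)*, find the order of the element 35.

53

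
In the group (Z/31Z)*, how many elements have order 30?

8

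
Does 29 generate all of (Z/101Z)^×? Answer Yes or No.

φ(101) = 101 − 1 = 100 = 2^2 · 5^2.
It suffices to check that the order of 29 is not a proper divisor of 100: compute 29^(100/q) for q ∈ {2, 5}.
29^50 ≡ 100 (mod 101)  [q = 2: ≢ 1 ✓]
29^20 ≡ 95 (mod 101)  [q = 5: ≢ 1 ✓]
All checks pass, so 29 has order 100 and is a primitive root modulo 101.

Yes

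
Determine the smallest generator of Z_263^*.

φ(263) = 263 − 1 = 262 = 2 · 131.
Test candidates g = 2, 3, … against the prime factors q ∈ {2, 131} of φ(263): g is a generator iff g^(262/q) ≢ 1 for every such q.
g = 2: 2^131 ≡ 1 — hits 1, so not a primitive root.
g = 3: 3^131 ≡ 1 — hits 1, so not a primitive root.
g = 4: 4^131 ≡ 1 — hits 1, so not a primitive root.
g = 5: 5^131 ≡ 262; 5^2 ≡ 25 — none is 1, so 5 is a primitive root.
Hence the least primitive root of 263 is 5.

5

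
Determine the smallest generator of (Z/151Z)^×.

6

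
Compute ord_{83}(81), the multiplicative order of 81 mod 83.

41

By Lagrange's theorem, ord_83(81) divides φ(83) = 83 − 1 = 82 = 2 · 41.
Divisors of 82: 1, 2, 41, 82.
Test each divisor d:
81^1 ≡ 81
81^2 ≡ 4
81^41 ≡ 1
Hence ord(81) = 41.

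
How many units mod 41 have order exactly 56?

0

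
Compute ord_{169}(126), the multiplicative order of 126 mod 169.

39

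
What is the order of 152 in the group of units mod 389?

Since 152 ∈ (Z/389Z)^×, its order divides φ(389) = 389 − 1 = 388 = 2^2 · 97.
Divisors of 388: 1, 2, 4, 97, 194, 388.
Evaluate successive powers at the divisors of 388:
152^1 ≡ 152
152^2 ≡ 153
152^4 ≡ 69
152^97 ≡ 115
152^194 ≡ 388
152^388 ≡ 1
The smallest such exponent is 388, so the order of 152 is 388.

388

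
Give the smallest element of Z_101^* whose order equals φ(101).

φ(101) = 101 − 1 = 100 = 2^2 · 5^2.
Test candidates g = 2, 3, … against the prime factors q ∈ {2, 5} of φ(101): g is a generator iff g^(100/q) ≢ 1 for every such q.
g = 2: 2^50 ≡ 100; 2^20 ≡ 95 — none is 1, so 2 is a primitive root.
The smallest primitive root modulo 101 is 2.

2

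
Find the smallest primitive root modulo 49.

φ(49) = φ(7^2) = 7·(7−1) = 42 = 2 · 3 · 7.
Test candidates g = 2, 3, … against the prime factors q ∈ {2, 3, 7} of φ(49): g is a generator iff g^(42/q) ≢ 1 for every such q.
g = 2: 2^21 ≡ 1 — hits 1, so not a primitive root.
g = 3: 3^21 ≡ 48; 3^14 ≡ 30; 3^6 ≡ 43 — none is 1, so 3 is a primitive root.
So 3 is the smallest generator of (Z/49Z)^×.

3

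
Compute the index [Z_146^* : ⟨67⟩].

2

Since 67 ∈ (Z/146Z)^×, its order divides φ(146) = φ(2)·φ(73) = 1·72 = 72 = 2^3 · 3^2.
Divisors of 72: 1, 2, 3, 4, 6, 8, 9, 12, 18, 24, 36, 72.
Compute 67^d (mod 146) for the divisors d until we hit 1:
67^1 ≡ 67
67^2 ≡ 109
67^3 ≡ 3
67^4 ≡ 55
67^6 ≡ 9
67^8 ≡ 105
67^9 ≡ 27
67^12 ≡ 81
67^18 ≡ 145
67^24 ≡ 137
67^36 ≡ 1
So ord_146(67) = 36, hence |⟨67⟩| = 36.
The index is φ(146) / ord(67) = 72 / 36 = 2.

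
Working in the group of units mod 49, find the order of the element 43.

ord(43) | φ(49) = φ(7^2) = 7·(7−1) = 42 = 2 · 3 · 7.
Divisors of 42: 1, 2, 3, 6, 7, 14, 21, 42.
Check 43^d mod 49 for each divisor in increasing order:
43^1 ≡ 43 (mod 49)
43^2 ≡ 36 (mod 49)
43^3 ≡ 29 (mod 49)
43^6 ≡ 8 (mod 49)
43^7 ≡ 1 (mod 49) ✓
The smallest such exponent is 7, so the order of 43 is 7.

7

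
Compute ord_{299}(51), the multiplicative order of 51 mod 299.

ord(51) | φ(299) = φ(13·23) = (13−1)·(23−1) = 12·22 = 264 = 2^3 · 3 · 11.
Divisors of 264: 1, 2, 3, 4, 6, 8, 11, 12, 22, 24, 33, 44, 66, 88, 132, 264.
Check 51^d mod 299 for each divisor in increasing order:
51^1 ≡ 51 (mod 299)
51^2 ≡ 209 (mod 299)
51^3 ≡ 194 (mod 299)
51^4 ≡ 27 (mod 299)
51^6 ≡ 261 (mod 299)
51^8 ≡ 131 (mod 299)
51^11 ≡ 298 (mod 299)
51^12 ≡ 248 (mod 299)
51^22 ≡ 1 (mod 299) ✓
So ord_299(51) = 22.

22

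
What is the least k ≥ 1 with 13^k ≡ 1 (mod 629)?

36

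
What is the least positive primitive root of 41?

6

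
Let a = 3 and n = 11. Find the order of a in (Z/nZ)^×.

5

Since 3 ∈ (Z/11Z)^×, its order divides φ(11) = 11 − 1 = 10 = 2 · 5.
Divisors of 10: 1, 2, 5, 10.
Check 3^d mod 11 for each divisor in increasing order:
3^1 ≡ 3 (mod 11)
3^2 ≡ 9 (mod 11)
3^5 ≡ 1 (mod 11) ✓
So ord_11(3) = 5.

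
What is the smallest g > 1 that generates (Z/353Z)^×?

φ(353) = 353 − 1 = 352 = 2^5 · 11.
Test candidates g = 2, 3, … against the prime factors q ∈ {2, 11} of φ(353): g is a generator iff g^(352/q) ≢ 1 for every such q.
g = 2: 2^176 ≡ 1 — hits 1, so not a primitive root.
g = 3: 3^176 ≡ 352; 3^32 ≡ 140 — none is 1, so 3 is a primitive root.
Hence the least primitive root of 353 is 3.

3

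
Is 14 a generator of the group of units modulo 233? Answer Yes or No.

No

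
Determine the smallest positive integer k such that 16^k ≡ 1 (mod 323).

18

ord(16) | φ(323) = φ(17·19) = (17−1)·(19−1) = 16·18 = 288 = 2^5 · 3^2.
Divisors of 288: 1, 2, 3, 4, 6, 8, 9, 12, 16, 18, 24, 32, 36, 48, 72, 96, 144, 288.
Check 16^d mod 323 for each divisor in increasing order:
16^1 ≡ 16 (mod 323)
16^2 ≡ 256 (mod 323)
16^3 ≡ 220 (mod 323)
16^4 ≡ 290 (mod 323)
16^6 ≡ 273 (mod 323)
16^8 ≡ 120 (mod 323)
16^9 ≡ 305 (mod 323)
16^12 ≡ 239 (mod 323)
16^16 ≡ 188 (mod 323)
16^18 ≡ 1 (mod 323) ✓
So ord_323(16) = 18.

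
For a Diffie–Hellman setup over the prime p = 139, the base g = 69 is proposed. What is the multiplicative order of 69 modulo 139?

69

ord(69) | φ(139) = 139 − 1 = 138 = 2 · 3 · 23.
Divisors of 138: 1, 2, 3, 6, 23, 46, 69, 138.
Check 69^d mod 139 for each divisor in increasing order:
69^1 ≡ 69 (mod 139)
69^2 ≡ 35 (mod 139)
69^3 ≡ 52 (mod 139)
69^6 ≡ 63 (mod 139)
69^23 ≡ 96 (mod 139)
69^46 ≡ 42 (mod 139)
69^69 ≡ 1 (mod 139) ✓
Therefore the multiplicative order of 69 modulo 139 is 69.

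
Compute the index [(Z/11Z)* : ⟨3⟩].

By Lagrange's theorem, ord_11(3) divides φ(11) = 11 − 1 = 10 = 2 · 5.
Divisors of 10: 1, 2, 5, 10.
Evaluate successive powers at the divisors of 10:
3^1 ≡ 3 (mod 11)
3^2 ≡ 9 (mod 11)
3^5 ≡ 1 (mod 11) ✓
So ord_11(3) = 5, hence |⟨3⟩| = 5.
[(Z/11Z)^× : ⟨3⟩] = 10/5 = 2.

2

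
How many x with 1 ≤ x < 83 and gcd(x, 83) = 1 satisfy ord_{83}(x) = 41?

40

φ(83) = 83 − 1 = 82 = 2 · 41.
In a cyclic group of order 82, there are φ(d) elements of order d for each divisor d of 82, and zero for non-divisors.
41 | 82, and φ(41) = 41 − 1 = 40.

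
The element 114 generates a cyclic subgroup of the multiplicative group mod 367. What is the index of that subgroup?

Since 114 ∈ (Z/367Z)^×, its order divides φ(367) = 367 − 1 = 366 = 2 · 3 · 61.
Divisors of 366: 1, 2, 3, 6, 61, 122, 183, 366.
Evaluate successive powers at the divisors of 366:
114^1 ≡ 114 (mod 367)
114^2 ≡ 151 (mod 367)
114^3 ≡ 332 (mod 367)
114^6 ≡ 124 (mod 367)
114^61 ≡ 1 (mod 367) ✓
The order of 114 is 61, so the subgroup it generates has 61 elements.
The index is φ(367) / ord(114) = 366 / 61 = 6.

6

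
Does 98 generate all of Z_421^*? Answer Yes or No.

Yes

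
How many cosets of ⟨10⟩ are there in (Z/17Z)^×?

1

The order of 10 must divide φ(17) = 17 − 1 = 16 = 2^4.
Divisors of 16: 1, 2, 4, 8, 16.
Compute 10^d (mod 17) for the divisors d until we hit 1:
10^1 ≡ 10 (mod 17)
10^2 ≡ 15 (mod 17)
10^4 ≡ 4 (mod 17)
10^8 ≡ 16 (mod 17)
10^16 ≡ 1 (mod 17) ✓
The order of 10 is 16, so the subgroup it generates has 16 elements.
[(Z/17Z)^× : ⟨10⟩] = 16/16 = 1.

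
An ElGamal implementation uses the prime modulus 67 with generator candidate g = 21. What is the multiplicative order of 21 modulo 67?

33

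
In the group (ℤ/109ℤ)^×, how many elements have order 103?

0

φ(109) = 109 − 1 = 108 = 2^2 · 3^3.
Since (Z/109Z)^× is cyclic of order 108, the number of elements of order d is φ(d) when d | 108 and 0 otherwise.
Here 108 is not a multiple of 103, so there are no elements of order 103.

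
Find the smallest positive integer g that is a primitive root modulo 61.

φ(61) = 61 − 1 = 60 = 2^2 · 3 · 5.
g is a primitive root iff g^(60/q) ≢ 1 (mod 61) for each prime q ∈ {2, 3, 5}.
g = 2: 2^30 ≡ 60; 2^20 ≡ 47; 2^12 ≡ 9 — none is 1, so 2 is a primitive root.
So 2 is the smallest generator of (Z/61Z)^×.

2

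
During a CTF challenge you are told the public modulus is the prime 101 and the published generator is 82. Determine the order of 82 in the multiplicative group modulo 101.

ord(82) | φ(101) = 101 − 1 = 100 = 2^2 · 5^2.
Divisors of 100: 1, 2, 4, 5, 10, 20, 25, 50, 100.
Evaluate successive powers at the divisors of 100:
82^1 ≡ 82
82^2 ≡ 58
82^4 ≡ 31
82^5 ≡ 17
82^10 ≡ 87
82^20 ≡ 95
82^25 ≡ 100
82^50 ≡ 1
Therefore the multiplicative order of 82 modulo 101 is 50.

50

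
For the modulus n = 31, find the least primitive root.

φ(31) = 31 − 1 = 30 = 2 · 3 · 5.
g is a primitive root iff g^(30/q) ≢ 1 (mod 31) for each prime q ∈ {2, 3, 5}.
g = 2: 2^15 ≡ 1 — hits 1, so not a primitive root.
g = 3: 3^15 ≡ 30; 3^10 ≡ 25; 3^6 ≡ 16 — none is 1, so 3 is a primitive root.
The smallest primitive root modulo 31 is 3.

3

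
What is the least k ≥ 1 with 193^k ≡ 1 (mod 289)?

Since 193 ∈ (Z/289Z)^×, its order divides φ(289) = φ(17^2) = 17·(17−1) = 272 = 2^4 · 17.
Divisors of 272: 1, 2, 4, 8, 16, 17, 34, 68, 136, 272.
Evaluate successive powers at the divisors of 272:
193^1 ≡ 193 (mod 289)
193^2 ≡ 257 (mod 289)
193^4 ≡ 157 (mod 289)
193^8 ≡ 84 (mod 289)
193^16 ≡ 120 (mod 289)
193^17 ≡ 40 (mod 289)
193^34 ≡ 155 (mod 289)
193^68 ≡ 38 (mod 289)
193^136 ≡ 288 (mod 289)
193^272 ≡ 1 (mod 289) ✓
Hence ord(193) = 272.

272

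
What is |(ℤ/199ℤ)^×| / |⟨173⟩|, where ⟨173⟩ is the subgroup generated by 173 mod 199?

1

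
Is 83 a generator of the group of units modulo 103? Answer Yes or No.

φ(103) = 103 − 1 = 102 = 2 · 3 · 17.
It suffices to check that the order of 83 is not a proper divisor of 102: compute 83^(102/q) for q ∈ {2, 3, 17}.
83^51 ≡ 1 (mod 103)  [q = 2: ≡ 1 ✗]
83^34 ≡ 46 (mod 103)  [q = 3: ≢ 1 ✓]
83^6 ≡ 23 (mod 103)  [q = 17: ≢ 1 ✓]
Since 83^51 ≡ 1, the order of 83 divides 51 < 102, so 83 is not a primitive root.

No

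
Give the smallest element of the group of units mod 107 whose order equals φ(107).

2

φ(107) = 107 − 1 = 106 = 2 · 53.
Test candidates g = 2, 3, … against the prime factors q ∈ {2, 53} of φ(107): g is a generator iff g^(106/q) ≢ 1 for every such q.
g = 2: 2^53 ≡ 106; 2^2 ≡ 4 — none is 1, so 2 is a primitive root.
Hence the least primitive root of 107 is 2.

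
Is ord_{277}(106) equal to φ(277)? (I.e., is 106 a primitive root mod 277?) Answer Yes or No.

No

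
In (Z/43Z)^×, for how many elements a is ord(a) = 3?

φ(43) = 43 − 1 = 42 = 2 · 3 · 7.
In a cyclic group of order 42, there are φ(d) elements of order d for each divisor d of 42, and zero for non-divisors.
3 | 42, and φ(3) = 3 − 1 = 2.

2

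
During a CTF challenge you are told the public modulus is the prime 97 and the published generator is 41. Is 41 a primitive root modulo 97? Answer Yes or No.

Yes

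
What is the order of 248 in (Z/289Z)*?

Since 248 ∈ (Z/289Z)^×, its order divides φ(289) = φ(17^2) = 17·(17−1) = 272 = 2^4 · 17.
Divisors of 272: 1, 2, 4, 8, 16, 17, 34, 68, 136, 272.
Check 248^d mod 289 for each divisor in increasing order:
248^1 ≡ 248 (mod 289)
248^2 ≡ 236 (mod 289)
248^4 ≡ 208 (mod 289)
248^8 ≡ 203 (mod 289)
248^16 ≡ 171 (mod 289)
248^17 ≡ 214 (mod 289)
248^34 ≡ 134 (mod 289)
248^68 ≡ 38 (mod 289)
248^136 ≡ 288 (mod 289)
248^272 ≡ 1 (mod 289) ✓
So ord_289(248) = 272.

272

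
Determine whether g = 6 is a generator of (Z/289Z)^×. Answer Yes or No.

Yes

φ(289) = φ(17^2) = 17·(17−1) = 272 = 2^4 · 17.
Test 6^(272/q) mod 289 for each prime factor q of 272:
6^136 ≡ 288 (mod 289)  [q = 2: ≢ 1 ✓]
6^16 ≡ 103 (mod 289)  [q = 17: ≢ 1 ✓]
All checks pass, so 6 has order 272 and is a primitive root modulo 289.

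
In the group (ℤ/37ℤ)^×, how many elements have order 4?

φ(37) = 37 − 1 = 36 = 2^2 · 3^2.
In a cyclic group of order 36, there are φ(d) elements of order d for each divisor d of 36, and zero for non-divisors.
4 = 2^2 divides 36, and φ(4) = 2.

2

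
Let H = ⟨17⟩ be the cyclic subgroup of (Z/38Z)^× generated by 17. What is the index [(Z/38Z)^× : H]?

2

By Lagrange's theorem, ord_38(17) divides φ(38) = φ(2)·φ(19) = 1·18 = 18 = 2 · 3^2.
Divisors of 18: 1, 2, 3, 6, 9, 18.
Compute 17^d (mod 38) for the divisors d until we hit 1:
17^1 ≡ 17 (mod 38)
17^2 ≡ 23 (mod 38)
17^3 ≡ 11 (mod 38)
17^6 ≡ 7 (mod 38)
17^9 ≡ 1 (mod 38) ✓
Thus |⟨17⟩| = ord(17) = 9.
The index is φ(38) / ord(17) = 18 / 9 = 2.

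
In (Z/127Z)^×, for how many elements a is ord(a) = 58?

φ(127) = 127 − 1 = 126 = 2 · 3^2 · 7.
Since (Z/127Z)^× is cyclic of order 126, the number of elements of order d is φ(d) when d | 126 and 0 otherwise.
Here 126 is not a multiple of 58, so there are no elements of order 58.

0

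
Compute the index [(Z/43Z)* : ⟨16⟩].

6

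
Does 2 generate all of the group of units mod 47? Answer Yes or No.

φ(47) = 47 − 1 = 46 = 2 · 23.
2 is a primitive root mod 47 iff 2^(φ(47)/q) ≢ 1 for every prime q | φ(47), i.e. q ∈ {2, 23}.
2^23 ≡ 1 (mod 47)  [q = 2: ≡ 1 ✗]
2^2 ≡ 4 (mod 47)  [q = 23: ≢ 1 ✓]
The check at q = 2 fails, so 2 generates a proper subgroup.

No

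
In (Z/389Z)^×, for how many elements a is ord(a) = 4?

2

φ(389) = 389 − 1 = 388 = 2^2 · 97.
Since (Z/389Z)^× is cyclic of order 388, the number of elements of order d is φ(d) when d | 388 and 0 otherwise.
4 = 2^2 divides 388, and φ(4) = 2.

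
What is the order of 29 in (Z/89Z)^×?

The order of 29 must divide φ(89) = 89 − 1 = 88 = 2^3 · 11.
Divisors of 88: 1, 2, 4, 8, 11, 22, 44, 88.
Evaluate successive powers at the divisors of 88:
29^1 ≡ 29 (mod 89)
29^2 ≡ 40 (mod 89)
29^4 ≡ 87 (mod 89)
29^8 ≡ 4 (mod 89)
29^11 ≡ 12 (mod 89)
29^22 ≡ 55 (mod 89)
29^44 ≡ 88 (mod 89)
29^88 ≡ 1 (mod 89) ✓
Hence ord(29) = 88.

88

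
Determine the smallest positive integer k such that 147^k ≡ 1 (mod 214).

ord(147) | φ(214) = φ(2)·φ(107) = 1·106 = 106 = 2 · 53.
Divisors of 106: 1, 2, 53, 106.
Test each divisor d:
147^1 ≡ 147 (mod 214)
147^2 ≡ 209 (mod 214)
147^53 ≡ 1 (mod 214) ✓
So ord_214(147) = 53.

53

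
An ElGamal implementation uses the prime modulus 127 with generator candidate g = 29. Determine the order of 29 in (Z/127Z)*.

126

The order of 29 must divide φ(127) = 127 − 1 = 126 = 2 · 3^2 · 7.
Divisors of 126: 1, 2, 3, 6, 7, 9, 14, 18, 21, 42, 63, 126.
Check 29^d mod 127 for each divisor in increasing order:
29^1 ≡ 29
29^2 ≡ 79
29^3 ≡ 5
29^6 ≡ 25
29^7 ≡ 90
29^9 ≡ 125
29^14 ≡ 99
29^18 ≡ 4
29^21 ≡ 20
29^42 ≡ 19
29^63 ≡ 126
29^126 ≡ 1
Therefore the multiplicative order of 29 modulo 127 is 126.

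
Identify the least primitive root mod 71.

7

φ(71) = 71 − 1 = 70 = 2 · 5 · 7.
Test candidates g = 2, 3, … against the prime factors q ∈ {2, 5, 7} of φ(71): g is a generator iff g^(70/q) ≢ 1 for every such q.
g = 2: 2^35 ≡ 1 — hits 1, so not a primitive root.
g = 3: 3^35 ≡ 1 — hits 1, so not a primitive root.
g = 4: 4^35 ≡ 1 — hits 1, so not a primitive root.
g = 5: 5^35 ≡ 1 — hits 1, so not a primitive root.
g = 6: 6^35 ≡ 1 — hits 1, so not a primitive root.
g = 7: 7^35 ≡ 70; 7^14 ≡ 54; 7^10 ≡ 45 — none is 1, so 7 is a primitive root.
The smallest primitive root modulo 71 is 7.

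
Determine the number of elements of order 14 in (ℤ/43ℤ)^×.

6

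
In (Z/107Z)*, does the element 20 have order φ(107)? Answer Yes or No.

φ(107) = 107 − 1 = 106 = 2 · 53.
20 is a primitive root mod 107 iff 20^(φ(107)/q) ≢ 1 for every prime q | φ(107), i.e. q ∈ {2, 53}.
20^53 ≡ 106 (mod 107)  [q = 2: ≢ 1 ✓]
20^2 ≡ 79 (mod 107)  [q = 53: ≢ 1 ✓]
All checks pass, so 20 has order 106 and is a primitive root modulo 107.

Yes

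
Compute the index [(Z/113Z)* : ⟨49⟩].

Since 49 ∈ (Z/113Z)^×, its order divides φ(113) = 113 − 1 = 112 = 2^4 · 7.
Divisors of 112: 1, 2, 4, 7, 8, 14, 16, 28, 56, 112.
Test each divisor d:
49^1 ≡ 49 (mod 113)
49^2 ≡ 28 (mod 113)
49^4 ≡ 106 (mod 113)
49^7 ≡ 1 (mod 113) ✓
The order of 49 is 7, so the subgroup it generates has 7 elements.
The index is φ(113) / ord(49) = 112 / 7 = 16.

16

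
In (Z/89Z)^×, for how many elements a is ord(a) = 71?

φ(89) = 89 − 1 = 88 = 2^3 · 11.
Since (Z/89Z)^× is cyclic of order 88, the number of elements of order d is φ(d) when d | 88 and 0 otherwise.
71 does not divide 88, so no element of (Z/89Z)^× has order 71.

0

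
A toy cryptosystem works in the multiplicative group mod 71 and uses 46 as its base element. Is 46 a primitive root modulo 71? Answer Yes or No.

No

φ(71) = 71 − 1 = 70 = 2 · 5 · 7.
It suffices to check that the order of 46 is not a proper divisor of 70: compute 46^(70/q) for q ∈ {2, 5, 7}.
46^35 ≡ 70 (mod 71)  [q = 2: ≢ 1 ✓]
46^14 ≡ 54 (mod 71)  [q = 5: ≢ 1 ✓]
46^10 ≡ 1 (mod 71)  [q = 7: ≡ 1 ✗]
46^10 ≡ 1 shows ord(46) | 10, strictly less than φ(71); not a primitive root.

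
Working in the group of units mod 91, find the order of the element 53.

3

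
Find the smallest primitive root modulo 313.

φ(313) = 313 − 1 = 312 = 2^3 · 3 · 13.
Test candidates g = 2, 3, … against the prime factors q ∈ {2, 3, 13} of φ(313): g is a generator iff g^(312/q) ≢ 1 for every such q.
g = 2: 2^156 ≡ 1 — hits 1, so not a primitive root.
g = 3: 3^156 ≡ 1 — hits 1, so not a primitive root.
g = 4: 4^156 ≡ 1 — hits 1, so not a primitive root.
g = 5: 5^156 ≡ 312; 5^104 ≡ 1 — hits 1, so not a primitive root.
g = 6: 6^156 ≡ 1 — hits 1, so not a primitive root.
g = 7: 7^156 ≡ 312; 7^104 ≡ 1 — hits 1, so not a primitive root.
g = 8: 8^156 ≡ 1 — hits 1, so not a primitive root.
g = 9: 9^156 ≡ 1 — hits 1, so not a primitive root.
g = 10: 10^156 ≡ 312; 10^104 ≡ 214; 10^24 ≡ 103 — none is 1, so 10 is a primitive root.
The smallest primitive root modulo 313 is 10.

10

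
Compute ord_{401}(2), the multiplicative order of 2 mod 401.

Since 2 ∈ (Z/401Z)^×, its order divides φ(401) = 401 − 1 = 400 = 2^4 · 5^2.
Divisors of 400: 1, 2, 4, 5, 8, 10, 16, 20, 25, 40, 50, 80, 100, 200, 400.
Compute 2^d (mod 401) for the divisors d until we hit 1:
2^1 ≡ 2
2^2 ≡ 4
2^4 ≡ 16
2^5 ≡ 32
2^8 ≡ 256
2^10 ≡ 222
2^16 ≡ 173
2^20 ≡ 362
2^25 ≡ 356
2^40 ≡ 318
2^50 ≡ 20
2^80 ≡ 72
2^100 ≡ 400
2^200 ≡ 1
Therefore the multiplicative order of 2 modulo 401 is 200.

200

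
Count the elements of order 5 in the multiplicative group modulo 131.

4

φ(131) = 131 − 1 = 130 = 2 · 5 · 13.
In a cyclic group of order 130, there are φ(d) elements of order d for each divisor d of 130, and zero for non-divisors.
5 | 130, and φ(5) = 5 − 1 = 4.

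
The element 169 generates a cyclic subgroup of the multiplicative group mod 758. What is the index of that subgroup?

By Lagrange's theorem, ord_758(169) divides φ(758) = φ(2)·φ(379) = 1·378 = 378 = 2 · 3^3 · 7.
Divisors of 378: 1, 2, 3, 6, 7, 9, 14, 18, 21, 27, 42, 54, 63, 126, 189, 378.
Check 169^d mod 758 for each divisor in increasing order:
169^1 ≡ 169 (mod 758)
169^2 ≡ 515 (mod 758)
169^3 ≡ 623 (mod 758)
169^6 ≡ 33 (mod 758)
169^7 ≡ 271 (mod 758)
169^9 ≡ 93 (mod 758)
169^14 ≡ 673 (mod 758)
169^18 ≡ 311 (mod 758)
169^21 ≡ 463 (mod 758)
169^27 ≡ 119 (mod 758)
169^42 ≡ 613 (mod 758)
169^54 ≡ 517 (mod 758)
169^63 ≡ 327 (mod 758)
169^126 ≡ 51 (mod 758)
169^189 ≡ 1 (mod 758) ✓
So ord_758(169) = 189, hence |⟨169⟩| = 189.
The index is φ(758) / ord(169) = 378 / 189 = 2.

2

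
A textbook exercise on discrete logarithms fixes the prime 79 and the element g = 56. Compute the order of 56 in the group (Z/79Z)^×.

6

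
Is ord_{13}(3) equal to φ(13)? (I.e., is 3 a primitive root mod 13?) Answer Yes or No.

No

φ(13) = 13 − 1 = 12 = 2^2 · 3.
Test 3^(12/q) mod 13 for each prime factor q of 12:
3^6 ≡ 1 (mod 13)  [q = 2: ≡ 1 ✗]
3^4 ≡ 3 (mod 13)  [q = 3: ≢ 1 ✓]
3^6 ≡ 1 shows ord(3) | 6, strictly less than φ(13); not a primitive root.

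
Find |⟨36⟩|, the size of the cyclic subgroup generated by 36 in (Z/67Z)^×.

33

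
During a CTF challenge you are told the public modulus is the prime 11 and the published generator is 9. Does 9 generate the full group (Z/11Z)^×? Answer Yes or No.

φ(11) = 11 − 1 = 10 = 2 · 5.
It suffices to check that the order of 9 is not a proper divisor of 10: compute 9^(10/q) for q ∈ {2, 5}.
9^5 ≡ 1 (mod 11)  [q = 2: ≡ 1 ✗]
9^2 ≡ 4 (mod 11)  [q = 5: ≢ 1 ✓]
9^5 ≡ 1 shows ord(9) | 5, strictly less than φ(11); not a primitive root.

No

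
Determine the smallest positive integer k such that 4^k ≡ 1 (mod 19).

ord(4) | φ(19) = 19 − 1 = 18 = 2 · 3^2.
Divisors of 18: 1, 2, 3, 6, 9, 18.
Evaluate successive powers at the divisors of 18:
4^1 ≡ 4 (mod 19)
4^2 ≡ 16 (mod 19)
4^3 ≡ 7 (mod 19)
4^6 ≡ 11 (mod 19)
4^9 ≡ 1 (mod 19) ✓
Hence ord(4) = 9.

9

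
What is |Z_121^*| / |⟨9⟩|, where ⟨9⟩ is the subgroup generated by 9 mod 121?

22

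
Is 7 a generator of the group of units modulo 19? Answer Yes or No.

No

φ(19) = 19 − 1 = 18 = 2 · 3^2.
Test 7^(18/q) mod 19 for each prime factor q of 18:
7^9 ≡ 1 (mod 19)  [q = 2: ≡ 1 ✗]
7^6 ≡ 1 (mod 19)  [q = 3: ≡ 1 ✗]
7^9 ≡ 1 shows ord(7) | 9, strictly less than φ(19); not a primitive root.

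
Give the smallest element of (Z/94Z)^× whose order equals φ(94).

5

φ(94) = φ(2)·φ(47) = 1·46 = 46 = 2 · 23.
Test candidates g = 2, 3, … against the prime factors q ∈ {2, 23} of φ(94): g is a generator iff g^(46/q) ≢ 1 for every such q.
g = 2: gcd(2, 94) = 2 > 1, not a unit — skip.
g = 3: 3^23 ≡ 1 — hits 1, so not a primitive root.
g = 4: gcd(4, 94) = 2 > 1, not a unit — skip.
g = 5: 5^23 ≡ 93; 5^2 ≡ 25 — none is 1, so 5 is a primitive root.
The smallest primitive root modulo 94 is 5.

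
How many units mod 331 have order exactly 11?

10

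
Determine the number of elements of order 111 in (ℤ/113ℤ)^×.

0

φ(113) = 113 − 1 = 112 = 2^4 · 7.
Since (Z/113Z)^× is cyclic of order 112, the number of elements of order d is φ(d) when d | 112 and 0 otherwise.
Here 112 is not a multiple of 111, so there are no elements of order 111.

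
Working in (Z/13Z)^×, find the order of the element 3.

3

By Lagrange's theorem, ord_13(3) divides φ(13) = 13 − 1 = 12 = 2^2 · 3.
Divisors of 12: 1, 2, 3, 4, 6, 12.
Test each divisor d:
3^1 ≡ 3 (mod 13)
3^2 ≡ 9 (mod 13)
3^3 ≡ 1 (mod 13) ✓
The smallest such exponent is 3, so the order of 3 is 3.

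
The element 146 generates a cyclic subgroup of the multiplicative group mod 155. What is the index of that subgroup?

ord(146) | φ(155) = φ(5·31) = (5−1)·(31−1) = 4·30 = 120 = 2^3 · 3 · 5.
Divisors of 120: 1, 2, 3, 4, 5, 6, 8, 10, 12, 15, 20, 24, 30, 40, 60, 120.
Test each divisor d:
146^1 ≡ 146 (mod 155)
146^2 ≡ 81 (mod 155)
146^3 ≡ 46 (mod 155)
146^4 ≡ 51 (mod 155)
146^5 ≡ 6 (mod 155)
146^6 ≡ 101 (mod 155)
146^8 ≡ 121 (mod 155)
146^10 ≡ 36 (mod 155)
146^12 ≡ 126 (mod 155)
146^15 ≡ 61 (mod 155)
146^20 ≡ 56 (mod 155)
146^24 ≡ 66 (mod 155)
146^30 ≡ 1 (mod 155) ✓
So ord_155(146) = 30, hence |⟨146⟩| = 30.
[(Z/155Z)^× : ⟨146⟩] = 120/30 = 4.

4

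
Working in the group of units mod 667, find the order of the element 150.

154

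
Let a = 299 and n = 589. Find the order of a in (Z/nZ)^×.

90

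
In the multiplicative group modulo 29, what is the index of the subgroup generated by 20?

4

ord(20) | φ(29) = 29 − 1 = 28 = 2^2 · 7.
Divisors of 28: 1, 2, 4, 7, 14, 28.
Evaluate successive powers at the divisors of 28:
20^1 ≡ 20
20^2 ≡ 23
20^4 ≡ 7
20^7 ≡ 1
So ord_29(20) = 7, hence |⟨20⟩| = 7.
The index is φ(29) / ord(20) = 28 / 7 = 4.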